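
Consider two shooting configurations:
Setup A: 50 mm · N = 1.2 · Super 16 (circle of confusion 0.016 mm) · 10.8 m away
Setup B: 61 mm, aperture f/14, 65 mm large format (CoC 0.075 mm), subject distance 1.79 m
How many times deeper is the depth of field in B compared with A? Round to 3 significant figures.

1.28

Setup A: H = 50²/(1.2×0.016) + 50 ≈ 130258.3 mm; DoF = Df − Dn = 11771.9 − 9976.4 ≈ 1795.5 mm.
Setup B: H = 61²/(14×0.075) + 61 ≈ 3604.8 mm; DoF = Df − Dn = 3495.4 − 1203.0 ≈ 2292.4 mm.
Ratio = 2292.4 / 1795.5 ≈ 1.28.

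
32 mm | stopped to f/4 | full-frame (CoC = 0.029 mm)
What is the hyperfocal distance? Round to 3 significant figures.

8.86 m

Hyperfocal distance H = f²/(N·c) + f = 32²/(4 × 0.029) + 32 = 1024/0.116 + 32 ≈ 8859.6 mm ≈ 8.86 m.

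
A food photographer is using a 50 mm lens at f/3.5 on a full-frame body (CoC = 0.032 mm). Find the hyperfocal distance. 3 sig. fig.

Hyperfocal distance H = f²/(N·c) + f = 50²/(3.5 × 0.032) + 50 = 2500/0.112 + 50 ≈ 22371.4 mm ≈ 22.4 m.

22.4 m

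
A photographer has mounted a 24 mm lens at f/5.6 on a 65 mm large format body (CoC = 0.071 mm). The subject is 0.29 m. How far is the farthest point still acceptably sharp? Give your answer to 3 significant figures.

355 mm

Hyperfocal distance H = f²/(N·c) + f = 24²/(5.6 × 0.071) + 24 = 576/0.3976 + 24 ≈ 1472.7 mm ≈ 1.473 m.
Far limit Df = s·(H − f)/(H − s) = 290 × (1472.7 − 24) / (1472.7 − 290) = 290 × 1448.7 / 1182.7 ≈ 355.22 mm.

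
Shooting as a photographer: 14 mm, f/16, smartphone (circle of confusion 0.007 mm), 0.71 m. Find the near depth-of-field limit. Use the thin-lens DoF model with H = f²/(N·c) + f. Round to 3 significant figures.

0.508 m

Hyperfocal distance H = f²/(N·c) + f = 14²/(16 × 0.007) + 14 = 196/0.112 + 14 ≈ 1764.0 mm ≈ 1.764 m.
Near limit Dn = s·(H − f)/(H + s − 2f) = 710 × (1764.0 − 14) / (1764.0 + 710 − 2 × 14) = 710 × 1750.0 / 2446.0 ≈ 507.97 mm ≈ 0.508 m.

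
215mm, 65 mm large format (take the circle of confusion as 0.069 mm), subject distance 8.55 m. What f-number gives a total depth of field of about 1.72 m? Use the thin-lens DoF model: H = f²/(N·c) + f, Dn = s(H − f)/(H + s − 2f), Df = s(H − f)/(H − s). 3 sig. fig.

Write h = H − f = f²/(N·c). The thin-lens limits are Dn = s·h/(h + (s−f)) and Df = s·h/(h − (s−f)), so DoF = Df − Dn = 2·s·(s−f)·h / (h² − (s−f)²).
That is a quadratic in h: DoF·h² − 2·s·(s−f)·h − DoF·(s−f)² = 0 ⇒ h = (s−f)·(s + √(s² + DoF²)) / DoF = 8335 × (8550 + √(8550² + 1720²)) / 1720 = 8335 × (8550 + 8721.29) / 1720 ≈ 83695 mm.
Then N = f²/(c·h) = 215² / (0.069 × 83695) = 46225 / 5775.0 ≈ 8.

f/8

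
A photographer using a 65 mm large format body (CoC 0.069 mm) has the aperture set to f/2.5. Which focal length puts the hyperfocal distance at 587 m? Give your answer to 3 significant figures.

318 mm

From H = f²/(N·c) + f, with f ≪ H: f ≈ √(H·N·c) = √(587000 × 2.5 × 0.069) = √101258 ≈ 318.2 mm.
The +f correction barely moves this — solving exactly, f² + N·c·f − N·c·H = 0 ⇒ f = (−N·c + √((N·c)² + 4·N·c·H))/2 = (−0.1725 + √405030)/2 ≈ 318.12 mm, so f ≈ 318 mm.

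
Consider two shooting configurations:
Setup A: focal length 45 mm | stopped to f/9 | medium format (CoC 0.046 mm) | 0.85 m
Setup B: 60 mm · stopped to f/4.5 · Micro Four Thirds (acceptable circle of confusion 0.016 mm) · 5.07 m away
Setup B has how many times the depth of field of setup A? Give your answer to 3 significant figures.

Setup A: H = 45²/(9×0.046) + 45 ≈ 4936.3 mm; DoF = Df − Dn = 1017.45 − 729.88 ≈ 287.57 mm.
Setup B: H = 60²/(4.5×0.016) + 60 ≈ 50060.0 mm; DoF = Df − Dn = 5634.6 − 4608.3 ≈ 1026.3 mm.
Ratio = 1026.3 / 287.57 ≈ 3.57.

3.57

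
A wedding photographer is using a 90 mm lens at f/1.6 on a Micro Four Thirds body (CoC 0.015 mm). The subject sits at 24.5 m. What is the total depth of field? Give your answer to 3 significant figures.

3.56 m

Hyperfocal distance H = f²/(N·c) + f = 90²/(1.6 × 0.015) + 90 = 8100/0.024 + 90 ≈ 337590.0 mm ≈ 337.6 m.
Near limit Dn = s·(H − f)/(H + s − 2f) = 24500 × (337590.0 − 90) / (337590.0 + 24500 − 2 × 90) = 24500 × 337500.0 / 361910.0 ≈ 22847.5 mm.
Far limit Df = s·(H − f)/(H − s) = 24500 × (337590.0 − 90) / (337590.0 − 24500) = 24500 × 337500.0 / 313090.0 ≈ 26410.1 mm.
Depth of field = Df − Dn = 26410.1 − 22847.5 ≈ 3562.6 mm ≈ 3.56 m.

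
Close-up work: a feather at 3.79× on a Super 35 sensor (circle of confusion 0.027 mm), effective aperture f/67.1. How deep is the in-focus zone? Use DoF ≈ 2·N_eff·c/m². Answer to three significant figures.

0.252 mm

At magnification m, DoF ≈ 2·N_eff·c/m² = 2 × 67.1 × 0.027 / 3.79² = 3.623 / 14.36 ≈ 0.252 mm.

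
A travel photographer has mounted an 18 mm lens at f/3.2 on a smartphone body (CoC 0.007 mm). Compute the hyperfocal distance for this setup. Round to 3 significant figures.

14.5 m

Hyperfocal distance H = f²/(N·c) + f = 18²/(3.2 × 0.007) + 18 = 324/0.0224 + 18 ≈ 14482.3 mm ≈ 14.5 m.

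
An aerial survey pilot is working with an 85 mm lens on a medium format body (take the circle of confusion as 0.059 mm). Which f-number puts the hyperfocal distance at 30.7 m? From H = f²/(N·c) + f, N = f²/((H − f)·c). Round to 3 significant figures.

Rearrange H = f²/(N·c) + f for N: N = f² / ((H − f)·c).
N = 85² / ((30700 − 85) × 0.059) = 7225 / 1806 ≈ 4.

f/4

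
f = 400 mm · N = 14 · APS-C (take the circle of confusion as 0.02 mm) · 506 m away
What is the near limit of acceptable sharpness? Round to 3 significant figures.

268 m

Hyperfocal distance H = f²/(N·c) + f = 400²/(14 × 0.02) + 400 = 160000/0.28 + 400 ≈ 571828.6 mm ≈ 571.8 m.
Near limit Dn = s·(H − f)/(H + s − 2f) = 506000 × (571828.6 − 400) / (571828.6 + 506000 − 2 × 400) = 506000 × 571428.6 / 1077028.6 ≈ 268463 mm ≈ 268 m.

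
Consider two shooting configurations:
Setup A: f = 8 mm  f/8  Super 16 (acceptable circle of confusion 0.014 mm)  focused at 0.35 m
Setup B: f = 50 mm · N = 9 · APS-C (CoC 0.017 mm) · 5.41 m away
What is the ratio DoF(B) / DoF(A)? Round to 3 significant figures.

Setup A: H = 8²/(8×0.014) + 8 ≈ 579.4 mm; DoF = Df − Dn = 871.73 − 218.96 ≈ 652.77 mm.
Setup B: H = 50²/(9×0.017) + 50 ≈ 16389.9 mm; DoF = Df − Dn = 8051.0 − 4073.7 ≈ 3977.3 mm.
Ratio = 3977.3 / 652.77 ≈ 6.09.

6.09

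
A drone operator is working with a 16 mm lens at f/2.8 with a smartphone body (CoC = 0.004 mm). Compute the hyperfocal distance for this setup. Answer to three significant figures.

Hyperfocal distance H = f²/(N·c) + f = 16²/(2.8 × 0.004) + 16 = 256/0.0112 + 16 ≈ 22873.1 mm ≈ 22.9 m.

22.9 m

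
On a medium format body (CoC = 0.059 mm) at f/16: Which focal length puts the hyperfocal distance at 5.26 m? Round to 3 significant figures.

From H = f²/(N·c) + f, with f ≪ H: f ≈ √(H·N·c) = √(5260 × 16 × 0.059) = √4965.4 ≈ 70.47 mm.
Exact: f² + N·c·f − N·c·H = 0 ⇒ f = (−N·c + √((N·c)² + 4·N·c·H))/2 = (−0.944 + √19863)/2 ≈ 69.995 mm ≈ 70.0 mm.

70.0 mm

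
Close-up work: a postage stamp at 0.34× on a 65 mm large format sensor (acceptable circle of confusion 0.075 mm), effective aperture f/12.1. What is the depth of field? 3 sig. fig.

15.7 mm

At magnification m, DoF ≈ 2·N_eff·c/m² = 2 × 12.1 × 0.075 / 0.34² = 1.815 / 0.1156 ≈ 15.7 mm.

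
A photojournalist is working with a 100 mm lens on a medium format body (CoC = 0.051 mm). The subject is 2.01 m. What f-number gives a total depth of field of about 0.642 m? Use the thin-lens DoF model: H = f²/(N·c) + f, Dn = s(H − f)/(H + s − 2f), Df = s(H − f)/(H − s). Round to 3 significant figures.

Write h = H − f = f²/(N·c). The thin-lens limits are Dn = s·h/(h + (s−f)) and Df = s·h/(h − (s−f)), so DoF = Df − Dn = 2·s·(s−f)·h / (h² − (s−f)²).
That is a quadratic in h: DoF·h² − 2·s·(s−f)·h − DoF·(s−f)² = 0 ⇒ h = (s−f)·(s + √(s² + DoF²)) / DoF = 1910 × (2010 + √(2010² + 642²)) / 642 = 1910 × (2010 + 2110.04) / 642 ≈ 12257 mm.
Then N = f²/(c·h) = 100² / (0.051 × 12257) = 10000 / 625.13 ≈ 16.

f/16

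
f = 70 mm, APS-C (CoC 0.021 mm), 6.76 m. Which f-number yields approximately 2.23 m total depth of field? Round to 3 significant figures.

f/5.60

Write h = H − f = f²/(N·c). The thin-lens limits are Dn = s·h/(h + (s−f)) and Df = s·h/(h − (s−f)), so DoF = Df − Dn = 2·s·(s−f)·h / (h² − (s−f)²).
That is a quadratic in h: DoF·h² − 2·s·(s−f)·h − DoF·(s−f)² = 0 ⇒ h = (s−f)·(s + √(s² + DoF²)) / DoF = 6690 × (6760 + √(6760² + 2230²)) / 2230 = 6690 × (6760 + 7118.32) / 2230 ≈ 41635 mm.
Then N = f²/(c·h) = 70² / (0.021 × 41635) = 4900 / 874.33 ≈ 5.60.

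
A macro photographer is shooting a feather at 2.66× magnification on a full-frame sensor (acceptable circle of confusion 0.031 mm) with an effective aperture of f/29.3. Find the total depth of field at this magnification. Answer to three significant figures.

0.257 mm

At magnification m, DoF ≈ 2·N_eff·c/m² = 2 × 29.3 × 0.031 / 2.66² = 1.817 / 7.076 ≈ 0.257 mm.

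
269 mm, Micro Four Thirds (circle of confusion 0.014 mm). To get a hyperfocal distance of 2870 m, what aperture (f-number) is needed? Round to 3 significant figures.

f/1.80

Rearrange H = f²/(N·c) + f for N: N = f² / ((H − f)·c).
N = 269² / ((2870000 − 269) × 0.014) = 72361 / 40176 ≈ 1.80.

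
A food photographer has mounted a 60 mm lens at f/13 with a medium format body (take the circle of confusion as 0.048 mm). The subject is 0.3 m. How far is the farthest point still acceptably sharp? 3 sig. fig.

Hyperfocal distance H = f²/(N·c) + f = 60²/(13 × 0.048) + 60 = 3600/0.624 + 60 ≈ 5829.2 mm ≈ 5.829 m.
Far limit Df = s·(H − f)/(H − s) = 300 × (5829.2 − 60) / (5829.2 − 300) = 300 × 5769.2 / 5529.2 ≈ 313.02 mm.

313 mm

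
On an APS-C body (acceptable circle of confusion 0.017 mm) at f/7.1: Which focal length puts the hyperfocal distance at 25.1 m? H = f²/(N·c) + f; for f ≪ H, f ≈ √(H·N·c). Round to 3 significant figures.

From H = f²/(N·c) + f, with f ≪ H: f ≈ √(H·N·c) = √(25100 × 7.1 × 0.017) = √3029.6 ≈ 55.04 mm.
The +f correction barely moves this — solving exactly, f² + N·c·f − N·c·H = 0 ⇒ f = (−N·c + √((N·c)² + 4·N·c·H))/2 = (−0.1207 + √12118)/2 ≈ 54.981 mm, so f ≈ 55.0 mm.

55.0 mm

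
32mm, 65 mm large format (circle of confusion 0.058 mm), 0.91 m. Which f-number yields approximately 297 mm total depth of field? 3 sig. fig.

Write h = H − f = f²/(N·c). The thin-lens limits are Dn = s·h/(h + (s−f)) and Df = s·h/(h − (s−f)), so DoF = Df − Dn = 2·s·(s−f)·h / (h² − (s−f)²).
That is a quadratic in h: DoF·h² − 2·s·(s−f)·h − DoF·(s−f)² = 0 ⇒ h = (s−f)·(s + √(s² + DoF²)) / DoF = 878 × (910 + √(910² + 297²)) / 297 = 878 × (910 + 957.240) / 297 ≈ 5520.0 mm.
Then N = f²/(c·h) = 32² / (0.058 × 5520.0) = 1024 / 320.16 ≈ 3.20.

f/3.20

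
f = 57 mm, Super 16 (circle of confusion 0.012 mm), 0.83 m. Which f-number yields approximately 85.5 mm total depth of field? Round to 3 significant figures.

f/18

Write h = H − f = f²/(N·c). The thin-lens limits are Dn = s·h/(h + (s−f)) and Df = s·h/(h − (s−f)), so DoF = Df − Dn = 2·s·(s−f)·h / (h² − (s−f)²).
That is a quadratic in h: DoF·h² − 2·s·(s−f)·h − DoF·(s−f)² = 0 ⇒ h = (s−f)·(s + √(s² + DoF²)) / DoF = 773 × (830 + √(830² + 85.5²)) / 85.5 = 773 × (830 + 834.392) / 85.5 ≈ 15048 mm.
Then N = f²/(c·h) = 57² / (0.012 × 15048) = 3249 / 180.57 ≈ 18.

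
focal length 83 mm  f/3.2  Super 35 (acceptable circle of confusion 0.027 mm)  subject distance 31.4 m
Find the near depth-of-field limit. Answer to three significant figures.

Hyperfocal distance H = f²/(N·c) + f = 83²/(3.2 × 0.027) + 83 = 6889/0.0864 + 83 ≈ 79816.8 mm ≈ 79.82 m.
Near limit Dn = s·(H − f)/(H + s − 2f) = 31400 × (79816.8 − 83) / (79816.8 + 31400 − 2 × 83) = 31400 × 79733.8 / 111050.8 ≈ 22545 mm ≈ 22.5 m.

22.5 m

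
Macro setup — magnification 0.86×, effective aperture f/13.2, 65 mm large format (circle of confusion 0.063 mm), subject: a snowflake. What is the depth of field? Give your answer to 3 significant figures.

2.25 mm

At magnification m, DoF ≈ 2·N_eff·c/m² = 2 × 13.2 × 0.063 / 0.86² = 1.663 / 0.7396 ≈ 2.25 mm.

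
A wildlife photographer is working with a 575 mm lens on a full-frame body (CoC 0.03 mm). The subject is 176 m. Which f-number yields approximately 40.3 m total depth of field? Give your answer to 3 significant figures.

f/7.10

Write h = H − f = f²/(N·c). The thin-lens limits are Dn = s·h/(h + (s−f)) and Df = s·h/(h − (s−f)), so DoF = Df − Dn = 2·s·(s−f)·h / (h² − (s−f)²).
That is a quadratic in h: DoF·h² − 2·s·(s−f)·h − DoF·(s−f)² = 0 ⇒ h = (s−f)·(s + √(s² + DoF²)) / DoF = 175425 × (176000 + √(176000² + 40300²)) / 40300 = 175425 × (176000 + 180555) / 40300 ≈ 1552076 mm.
Then N = f²/(c·h) = 575² / (0.03 × 1552076) = 330625 / 46562 ≈ 7.10.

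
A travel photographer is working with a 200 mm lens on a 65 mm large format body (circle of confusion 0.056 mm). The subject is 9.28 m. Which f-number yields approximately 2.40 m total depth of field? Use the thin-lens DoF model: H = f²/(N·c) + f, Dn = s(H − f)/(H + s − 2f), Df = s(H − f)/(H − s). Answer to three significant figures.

Write h = H − f = f²/(N·c). The thin-lens limits are Dn = s·h/(h + (s−f)) and Df = s·h/(h − (s−f)), so DoF = Df − Dn = 2·s·(s−f)·h / (h² − (s−f)²).
That is a quadratic in h: DoF·h² − 2·s·(s−f)·h − DoF·(s−f)² = 0 ⇒ h = (s−f)·(s + √(s² + DoF²)) / DoF = 9080 × (9280 + √(9280² + 2400²)) / 2400 = 9080 × (9280 + 9585.32) / 2400 ≈ 71374 mm.
Then N = f²/(c·h) = 200² / (0.056 × 71374) = 40000 / 3996.9 ≈ 10.

f/10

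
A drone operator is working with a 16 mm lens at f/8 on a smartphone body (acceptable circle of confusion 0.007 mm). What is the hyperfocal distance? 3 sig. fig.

4.59 m

Hyperfocal distance H = f²/(N·c) + f = 16²/(8 × 0.007) + 16 = 256/0.056 + 16 ≈ 4587.4 mm ≈ 4.59 m.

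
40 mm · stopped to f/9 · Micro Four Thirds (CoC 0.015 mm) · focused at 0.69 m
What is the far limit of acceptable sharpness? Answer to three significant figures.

0.730 m

Hyperfocal distance H = f²/(N·c) + f = 40²/(9 × 0.015) + 40 = 1600/0.135 + 40 ≈ 11891.9 mm ≈ 11.89 m.
Far limit Df = s·(H − f)/(H − s) = 690 × (11891.9 − 40) / (11891.9 − 690) = 690 × 11851.9 / 11201.9 ≈ 730.04 mm ≈ 0.730 m.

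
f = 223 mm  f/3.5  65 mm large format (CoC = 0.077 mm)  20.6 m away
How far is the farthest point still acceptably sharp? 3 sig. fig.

Hyperfocal distance H = f²/(N·c) + f = 223²/(3.5 × 0.077) + 223 = 49729/0.2695 + 223 ≈ 184746.2 mm ≈ 184.7 m.
Far limit Df = s·(H − f)/(H − s) = 20600 × (184746.2 − 223) / (184746.2 − 20600) = 20600 × 184523.2 / 164146.2 ≈ 23157 mm ≈ 23.2 m.

23.2 m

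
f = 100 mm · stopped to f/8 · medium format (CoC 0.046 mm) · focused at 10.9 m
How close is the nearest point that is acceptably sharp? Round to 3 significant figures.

Hyperfocal distance H = f²/(N·c) + f = 100²/(8 × 0.046) + 100 = 10000/0.368 + 100 ≈ 27273.9 mm ≈ 27.27 m.
Near limit Dn = s·(H − f)/(H + s − 2f) = 10900 × (27273.9 − 100) / (27273.9 + 10900 − 2 × 100) = 10900 × 27173.9 / 37973.9 ≈ 7800.0 mm ≈ 7.80 m.

7.80 m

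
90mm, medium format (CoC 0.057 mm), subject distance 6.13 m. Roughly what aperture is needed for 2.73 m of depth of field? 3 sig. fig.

f/5

Write h = H − f = f²/(N·c). The thin-lens limits are Dn = s·h/(h + (s−f)) and Df = s·h/(h − (s−f)), so DoF = Df − Dn = 2·s·(s−f)·h / (h² − (s−f)²).
That is a quadratic in h: DoF·h² − 2·s·(s−f)·h − DoF·(s−f)² = 0 ⇒ h = (s−f)·(s + √(s² + DoF²)) / DoF = 6040 × (6130 + √(6130² + 2730²)) / 2730 = 6040 × (6130 + 6710.42) / 2730 ≈ 28409 mm.
Then N = f²/(c·h) = 90² / (0.057 × 28409) = 8100 / 1619.3 ≈ 5.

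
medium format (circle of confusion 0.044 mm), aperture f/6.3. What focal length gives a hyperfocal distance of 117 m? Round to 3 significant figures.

From H = f²/(N·c) + f, with f ≪ H: f ≈ √(H·N·c) = √(117000 × 6.3 × 0.044) = √32432 ≈ 180.1 mm.
The +f correction barely moves this — solving exactly, f² + N·c·f − N·c·H = 0 ⇒ f = (−N·c + √((N·c)² + 4·N·c·H))/2 = (−0.2772 + √129730)/2 ≈ 179.95 mm, so f ≈ 180 mm.

180 mm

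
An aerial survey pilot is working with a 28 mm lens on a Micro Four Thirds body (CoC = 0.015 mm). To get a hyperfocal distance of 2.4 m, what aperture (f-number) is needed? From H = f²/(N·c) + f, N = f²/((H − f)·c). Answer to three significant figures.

Rearrange H = f²/(N·c) + f for N: N = f² / ((H − f)·c).
N = 28² / ((2400 − 28) × 0.015) = 784 / 35.58 ≈ 22.

f/22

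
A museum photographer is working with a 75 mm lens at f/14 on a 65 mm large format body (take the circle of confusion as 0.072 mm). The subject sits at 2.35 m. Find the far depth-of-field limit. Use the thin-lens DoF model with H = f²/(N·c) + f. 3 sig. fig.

3.97 m

Hyperfocal distance H = f²/(N·c) + f = 75²/(14 × 0.072) + 75 = 5625/1.008 + 75 ≈ 5655.4 mm ≈ 5.655 m.
Far limit Df = s·(H − f)/(H − s) = 2350 × (5655.4 − 75) / (5655.4 − 2350) = 2350 × 5580.4 / 3305.4 ≈ 3967.5 mm ≈ 3.97 m.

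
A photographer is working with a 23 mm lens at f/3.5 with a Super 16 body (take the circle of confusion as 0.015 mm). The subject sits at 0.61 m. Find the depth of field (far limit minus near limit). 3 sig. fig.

71.3 mm

Hyperfocal distance H = f²/(N·c) + f = 23²/(3.5 × 0.015) + 23 = 529/0.0525 + 23 ≈ 10099.2 mm ≈ 10.10 m.
Near limit Dn = s·(H − f)/(H + s − 2f) = 610 × (10099.2 − 23) / (10099.2 + 610 − 2 × 23) = 610 × 10076.2 / 10663.2 ≈ 576.420 mm.
Far limit Df = s·(H − f)/(H − s) = 610 × (10099.2 − 23) / (10099.2 − 610) = 610 × 10076.2 / 9489.2 ≈ 647.735 mm.
Depth of field = Df − Dn = 647.735 − 576.420 ≈ 71.315 mm.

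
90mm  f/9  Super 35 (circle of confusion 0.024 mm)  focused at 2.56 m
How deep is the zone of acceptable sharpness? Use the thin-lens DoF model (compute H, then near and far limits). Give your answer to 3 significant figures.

339 mm

Hyperfocal distance H = f²/(N·c) + f = 90²/(9 × 0.024) + 90 = 8100/0.216 + 90 ≈ 37590.0 mm ≈ 37.59 m.
Near limit Dn = s·(H − f)/(H + s − 2f) = 2560 × (37590.0 − 90) / (37590.0 + 2560 − 2 × 90) = 2560 × 37500.0 / 39970.0 ≈ 2401.80 mm.
Far limit Df = s·(H − f)/(H − s) = 2560 × (37590.0 − 90) / (37590.0 − 2560) = 2560 × 37500.0 / 35030.0 ≈ 2740.51 mm.
Depth of field = Df − Dn = 2740.51 − 2401.80 ≈ 338.71 mm.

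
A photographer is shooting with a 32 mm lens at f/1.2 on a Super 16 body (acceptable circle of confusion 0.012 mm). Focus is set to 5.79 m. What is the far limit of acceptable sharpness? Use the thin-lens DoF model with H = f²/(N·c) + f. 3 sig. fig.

6.30 m

Hyperfocal distance H = f²/(N·c) + f = 32²/(1.2 × 0.012) + 32 = 1024/0.0144 + 32 ≈ 71143.1 mm ≈ 71.14 m.
Far limit Df = s·(H − f)/(H − s) = 5790 × (71143.1 − 32) / (71143.1 − 5790) = 5790 × 71111.1 / 65353.1 ≈ 6300.1 mm ≈ 6.30 m.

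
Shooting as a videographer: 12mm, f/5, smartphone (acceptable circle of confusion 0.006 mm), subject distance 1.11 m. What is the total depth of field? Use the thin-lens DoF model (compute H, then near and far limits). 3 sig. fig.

Hyperfocal distance H = f²/(N·c) + f = 12²/(5 × 0.006) + 12 = 144/0.03 + 12 ≈ 4812.0 mm ≈ 4.812 m.
Near limit Dn = s·(H − f)/(H + s − 2f) = 1110 × (4812.0 − 12) / (4812.0 + 1110 − 2 × 12) = 1110 × 4800.0 / 5898.0 ≈ 903.36 mm.
Far limit Df = s·(H − f)/(H − s) = 1110 × (4812.0 − 12) / (4812.0 − 1110) = 1110 × 4800.0 / 3702.0 ≈ 1439.22 mm.
Depth of field = Df − Dn = 1439.22 − 903.36 ≈ 535.86 mm ≈ 0.536 m.

0.536 m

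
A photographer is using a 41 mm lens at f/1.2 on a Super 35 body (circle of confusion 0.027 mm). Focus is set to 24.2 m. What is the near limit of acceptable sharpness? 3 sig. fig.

16.5 m

Hyperfocal distance H = f²/(N·c) + f = 41²/(1.2 × 0.027) + 41 = 1681/0.0324 + 41 ≈ 51923.7 mm ≈ 51.92 m.
Near limit Dn = s·(H − f)/(H + s − 2f) = 24200 × (51923.7 − 41) / (51923.7 + 24200 − 2 × 41) = 24200 × 51882.7 / 76041.7 ≈ 16511 mm ≈ 16.5 m.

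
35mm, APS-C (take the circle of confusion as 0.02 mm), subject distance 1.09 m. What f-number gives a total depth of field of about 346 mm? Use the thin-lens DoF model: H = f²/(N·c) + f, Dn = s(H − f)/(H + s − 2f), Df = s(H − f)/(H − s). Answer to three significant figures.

Write h = H − f = f²/(N·c). The thin-lens limits are Dn = s·h/(h + (s−f)) and Df = s·h/(h − (s−f)), so DoF = Df − Dn = 2·s·(s−f)·h / (h² − (s−f)²).
That is a quadratic in h: DoF·h² − 2·s·(s−f)·h − DoF·(s−f)² = 0 ⇒ h = (s−f)·(s + √(s² + DoF²)) / DoF = 1055 × (1090 + √(1090² + 346²)) / 346 = 1055 × (1090 + 1143.60) / 346 ≈ 6810.5 mm.
Then N = f²/(c·h) = 35² / (0.02 × 6810.5) = 1225 / 136.21 ≈ 8.99.

f/8.99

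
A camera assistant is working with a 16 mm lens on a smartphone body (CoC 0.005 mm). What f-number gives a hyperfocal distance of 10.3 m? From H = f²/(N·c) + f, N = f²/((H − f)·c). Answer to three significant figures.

f/4.98

Rearrange H = f²/(N·c) + f for N: N = f² / ((H − f)·c).
N = 16² / ((10300 − 16) × 0.005) = 256 / 51.42 ≈ 4.98.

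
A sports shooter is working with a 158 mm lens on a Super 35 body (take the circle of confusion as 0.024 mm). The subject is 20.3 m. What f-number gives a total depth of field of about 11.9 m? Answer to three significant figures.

Write h = H − f = f²/(N·c). The thin-lens limits are Dn = s·h/(h + (s−f)) and Df = s·h/(h − (s−f)), so DoF = Df − Dn = 2·s·(s−f)·h / (h² − (s−f)²).
That is a quadratic in h: DoF·h² − 2·s·(s−f)·h − DoF·(s−f)² = 0 ⇒ h = (s−f)·(s + √(s² + DoF²)) / DoF = 20142 × (20300 + √(20300² + 11900²)) / 11900 = 20142 × (20300 + 23530.8) / 11900 ≈ 74188 mm.
Then N = f²/(c·h) = 158² / (0.024 × 74188) = 24964 / 1780.5 ≈ 14.

f/14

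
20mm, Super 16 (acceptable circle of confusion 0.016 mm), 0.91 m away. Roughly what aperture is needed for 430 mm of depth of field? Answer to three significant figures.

Write h = H − f = f²/(N·c). The thin-lens limits are Dn = s·h/(h + (s−f)) and Df = s·h/(h − (s−f)), so DoF = Df − Dn = 2·s·(s−f)·h / (h² − (s−f)²).
That is a quadratic in h: DoF·h² − 2·s·(s−f)·h − DoF·(s−f)² = 0 ⇒ h = (s−f)·(s + √(s² + DoF²)) / DoF = 890 × (910 + √(910² + 430²)) / 430 = 890 × (910 + 1006.48) / 430 ≈ 3966.7 mm.
Then N = f²/(c·h) = 20² / (0.016 × 3966.7) = 400 / 63.467 ≈ 6.30.

f/6.30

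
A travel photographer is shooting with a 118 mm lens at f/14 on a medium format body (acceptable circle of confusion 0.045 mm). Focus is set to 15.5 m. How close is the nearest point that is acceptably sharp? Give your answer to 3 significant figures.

Hyperfocal distance H = f²/(N·c) + f = 118²/(14 × 0.045) + 118 = 13924/0.63 + 118 ≈ 22219.6 mm ≈ 22.22 m.
Near limit Dn = s·(H − f)/(H + s − 2f) = 15500 × (22219.6 − 118) / (22219.6 + 15500 − 2 × 118) = 15500 × 22101.6 / 37483.6 ≈ 9139.3 mm ≈ 9.14 m.

9.14 m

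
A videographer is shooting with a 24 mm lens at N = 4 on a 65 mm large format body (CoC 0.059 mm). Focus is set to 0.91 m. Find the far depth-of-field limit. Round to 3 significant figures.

Hyperfocal distance H = f²/(N·c) + f = 24²/(4 × 0.059) + 24 = 576/0.236 + 24 ≈ 2464.7 mm ≈ 2.465 m.
Far limit Df = s·(H − f)/(H − s) = 910 × (2464.7 − 24) / (2464.7 − 910) = 910 × 2440.7 / 1554.7 ≈ 1428.6 mm ≈ 1.43 m.

1.43 m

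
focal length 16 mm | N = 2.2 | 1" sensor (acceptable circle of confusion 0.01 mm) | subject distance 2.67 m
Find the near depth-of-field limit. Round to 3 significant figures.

Hyperfocal distance H = f²/(N·c) + f = 16²/(2.2 × 0.01) + 16 = 256/0.022 + 16 ≈ 11652.4 mm ≈ 11.65 m.
Near limit Dn = s·(H − f)/(H + s − 2f) = 2670 × (11652.4 − 16) / (11652.4 + 2670 − 2 × 16) = 2670 × 11636.4 / 14290.4 ≈ 2174.1 mm ≈ 2.17 m.

2.17 m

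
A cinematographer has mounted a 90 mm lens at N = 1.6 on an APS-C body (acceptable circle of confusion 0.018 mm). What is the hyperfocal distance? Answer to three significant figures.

281 m

Hyperfocal distance H = f²/(N·c) + f = 90²/(1.6 × 0.018) + 90 = 8100/0.0288 + 90 ≈ 281340.0 mm ≈ 281 m.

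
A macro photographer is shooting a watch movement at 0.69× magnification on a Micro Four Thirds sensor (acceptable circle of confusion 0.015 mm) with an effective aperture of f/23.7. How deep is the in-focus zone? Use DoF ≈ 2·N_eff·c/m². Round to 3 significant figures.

1.49 mm

At magnification m, DoF ≈ 2·N_eff·c/m² = 2 × 23.7 × 0.015 / 0.69² = 0.711 / 0.4761 ≈ 1.49 mm.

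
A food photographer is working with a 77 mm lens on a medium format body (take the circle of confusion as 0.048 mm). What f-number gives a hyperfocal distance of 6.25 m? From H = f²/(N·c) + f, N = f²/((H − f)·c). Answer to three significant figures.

f/20

Rearrange H = f²/(N·c) + f for N: N = f² / ((H − f)·c).
N = 77² / ((6250 − 77) × 0.048) = 5929 / 296.3 ≈ 20.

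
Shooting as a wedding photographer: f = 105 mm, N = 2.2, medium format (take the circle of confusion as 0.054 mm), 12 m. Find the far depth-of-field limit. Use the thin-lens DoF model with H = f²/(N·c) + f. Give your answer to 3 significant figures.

Hyperfocal distance H = f²/(N·c) + f = 105²/(2.2 × 0.054) + 105 = 11025/0.1188 + 105 ≈ 92908.0 mm ≈ 92.91 m.
Far limit Df = s·(H − f)/(H − s) = 12000 × (92908.0 − 105) / (92908.0 − 12000) = 12000 × 92803.0 / 80908.0 ≈ 13764 mm ≈ 13.8 m.

13.8 m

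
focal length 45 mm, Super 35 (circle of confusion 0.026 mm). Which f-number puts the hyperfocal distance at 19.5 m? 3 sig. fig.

f/4

Rearrange H = f²/(N·c) + f for N: N = f² / ((H − f)·c).
N = 45² / ((19500 − 45) × 0.026) = 2025 / 505.8 ≈ 4.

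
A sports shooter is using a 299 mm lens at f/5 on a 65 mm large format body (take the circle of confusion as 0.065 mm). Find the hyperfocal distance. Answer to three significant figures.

Hyperfocal distance H = f²/(N·c) + f = 299²/(5 × 0.065) + 299 = 89401/0.325 + 299 ≈ 275379.0 mm ≈ 275 m.

275 m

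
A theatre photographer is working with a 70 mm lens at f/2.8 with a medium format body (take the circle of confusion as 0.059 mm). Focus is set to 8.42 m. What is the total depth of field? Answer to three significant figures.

5.15 m

Hyperfocal distance H = f²/(N·c) + f = 70²/(2.8 × 0.059) + 70 = 4900/0.1652 + 70 ≈ 29731.0 mm ≈ 29.73 m.
Near limit Dn = s·(H − f)/(H + s − 2f) = 8420 × (29731.0 − 70) / (29731.0 + 8420 − 2 × 70) = 8420 × 29661.0 / 38011.0 ≈ 6570.4 mm.
Far limit Df = s·(H − f)/(H − s) = 8420 × (29731.0 − 70) / (29731.0 − 8420) = 8420 × 29661.0 / 21311.0 ≈ 11719.1 mm.
Depth of field = Df − Dn = 11719.1 − 6570.4 ≈ 5148.7 mm ≈ 5.15 m.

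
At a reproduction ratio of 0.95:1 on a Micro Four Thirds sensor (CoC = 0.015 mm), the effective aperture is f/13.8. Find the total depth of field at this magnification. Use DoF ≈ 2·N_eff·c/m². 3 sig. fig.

0.459 mm

At magnification m, DoF ≈ 2·N_eff·c/m² = 2 × 13.8 × 0.015 / 0.95² = 0.414 / 0.9025 ≈ 0.459 mm.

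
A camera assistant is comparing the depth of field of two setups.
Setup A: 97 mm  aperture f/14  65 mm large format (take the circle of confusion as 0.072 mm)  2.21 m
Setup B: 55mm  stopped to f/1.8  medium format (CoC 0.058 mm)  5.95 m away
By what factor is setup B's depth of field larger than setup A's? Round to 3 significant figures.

2.39

Setup A: H = 97²/(14×0.072) + 97 ≈ 9431.3 mm; DoF = Df − Dn = 2856.7 − 1802.1 ≈ 1054.6 mm.
Setup B: H = 55²/(1.8×0.058) + 55 ≈ 29030.1 mm; DoF = Df − Dn = 7469.7 − 4944.1 ≈ 2525.6 mm.
Ratio = 2525.6 / 1054.6 ≈ 2.39.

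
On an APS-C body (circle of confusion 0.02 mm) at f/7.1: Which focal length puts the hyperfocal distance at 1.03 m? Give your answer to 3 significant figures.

From H = f²/(N·c) + f, with f ≪ H: f ≈ √(H·N·c) = √(1030 × 7.1 × 0.02) = √146.26 ≈ 12.09 mm.
Exact: f² + N·c·f − N·c·H = 0 ⇒ f = (−N·c + √((N·c)² + 4·N·c·H))/2 = (−0.142 + √585.06)/2 ≈ 12.023 mm ≈ 12.0 mm.

12.0 mm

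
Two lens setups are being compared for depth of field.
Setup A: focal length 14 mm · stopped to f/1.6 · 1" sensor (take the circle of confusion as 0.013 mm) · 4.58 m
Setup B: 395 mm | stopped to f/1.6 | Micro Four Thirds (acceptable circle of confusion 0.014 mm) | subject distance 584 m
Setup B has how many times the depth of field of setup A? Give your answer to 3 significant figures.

17.0

Setup A: H = 14²/(1.6×0.013) + 14 ≈ 9437.1 mm; DoF = Df − Dn = 8885.5 − 3085.1 ≈ 5800.4 mm.
Setup B: H = 395²/(1.6×0.014) + 395 ≈ 6965796.8 mm; DoF = Df − Dn = 637406 − 538852 ≈ 98554 mm.
Ratio = 98554 / 5800.4 ≈ 17.0.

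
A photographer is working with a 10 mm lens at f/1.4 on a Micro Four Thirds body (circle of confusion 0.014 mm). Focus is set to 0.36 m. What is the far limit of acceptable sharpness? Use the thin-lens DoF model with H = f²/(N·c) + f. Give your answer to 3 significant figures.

387 mm

Hyperfocal distance H = f²/(N·c) + f = 10²/(1.4 × 0.014) + 10 = 100/0.0196 + 10 ≈ 5112.0 mm ≈ 5.112 m.
Far limit Df = s·(H − f)/(H − s) = 360 × (5112.0 − 10) / (5112.0 − 360) = 360 × 5102.0 / 4752.0 ≈ 386.51 mm.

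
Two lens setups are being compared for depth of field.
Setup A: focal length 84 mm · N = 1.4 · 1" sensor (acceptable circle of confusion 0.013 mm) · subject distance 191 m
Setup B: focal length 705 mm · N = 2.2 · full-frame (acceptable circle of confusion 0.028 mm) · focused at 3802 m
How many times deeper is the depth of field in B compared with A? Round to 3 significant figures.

Setup A: H = 84²/(1.4×0.013) + 84 ≈ 387776.3 mm; DoF = Df − Dn = 376312 − 127978 ≈ 248334 mm.
Setup B: H = 705²/(2.2×0.028) + 705 ≈ 8069292.7 mm; DoF = Df − Dn = 7188813 − 2584421 ≈ 4604392 mm.
Ratio = 4604392 / 248334 ≈ 18.5.

18.5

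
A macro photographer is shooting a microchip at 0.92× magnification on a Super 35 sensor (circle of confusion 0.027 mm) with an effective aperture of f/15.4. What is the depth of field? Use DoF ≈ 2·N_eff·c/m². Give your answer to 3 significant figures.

0.983 mm

At magnification m, DoF ≈ 2·N_eff·c/m² = 2 × 15.4 × 0.027 / 0.92² = 0.8316 / 0.8464 ≈ 0.983 mm.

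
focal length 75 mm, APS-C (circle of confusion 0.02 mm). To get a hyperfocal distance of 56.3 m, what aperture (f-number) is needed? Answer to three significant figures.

f/5

Rearrange H = f²/(N·c) + f for N: N = f² / ((H − f)·c).
N = 75² / ((56300 − 75) × 0.02) = 5625 / 1124 ≈ 5.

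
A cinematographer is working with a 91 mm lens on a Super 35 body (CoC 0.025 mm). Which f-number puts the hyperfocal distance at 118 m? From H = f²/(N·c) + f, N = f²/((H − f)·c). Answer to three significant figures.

f/2.81

Rearrange H = f²/(N·c) + f for N: N = f² / ((H − f)·c).
N = 91² / ((118000 − 91) × 0.025) = 8281 / 2948 ≈ 2.81.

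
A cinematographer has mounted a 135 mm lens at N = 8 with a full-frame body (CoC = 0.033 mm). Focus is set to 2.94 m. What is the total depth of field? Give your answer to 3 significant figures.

Hyperfocal distance H = f²/(N·c) + f = 135²/(8 × 0.033) + 135 = 18225/0.264 + 135 ≈ 69169.1 mm ≈ 69.17 m.
Near limit Dn = s·(H − f)/(H + s − 2f) = 2940 × (69169.1 − 135) / (69169.1 + 2940 − 2 × 135) = 2940 × 69034.1 / 71839.1 ≈ 2825.21 mm.
Far limit Df = s·(H − f)/(H − s) = 2940 × (69169.1 − 135) / (69169.1 − 2940) = 2940 × 69034.1 / 66229.1 ≈ 3064.52 mm.
Depth of field = Df − Dn = 3064.52 − 2825.21 ≈ 239.31 mm.

239 mm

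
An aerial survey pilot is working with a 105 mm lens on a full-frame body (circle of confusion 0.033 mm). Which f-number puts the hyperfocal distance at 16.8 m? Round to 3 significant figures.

Rearrange H = f²/(N·c) + f for N: N = f² / ((H − f)·c).
N = 105² / ((16800 − 105) × 0.033) = 11025 / 550.9 ≈ 20.

f/20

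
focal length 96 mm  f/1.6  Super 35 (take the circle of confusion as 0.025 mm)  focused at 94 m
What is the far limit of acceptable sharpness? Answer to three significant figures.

159 m

Hyperfocal distance H = f²/(N·c) + f = 96²/(1.6 × 0.025) + 96 = 9216/0.04 + 96 ≈ 230496.0 mm ≈ 230.5 m.
Far limit Df = s·(H − f)/(H − s) = 94000 × (230496.0 − 96) / (230496.0 − 94000) = 94000 × 230400.0 / 136496.0 ≈ 158668 mm ≈ 159 m.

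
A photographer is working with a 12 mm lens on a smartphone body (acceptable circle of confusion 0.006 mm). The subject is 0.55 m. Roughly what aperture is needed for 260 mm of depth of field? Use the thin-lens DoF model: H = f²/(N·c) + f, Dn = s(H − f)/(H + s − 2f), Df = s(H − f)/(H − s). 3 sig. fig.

Write h = H − f = f²/(N·c). The thin-lens limits are Dn = s·h/(h + (s−f)) and Df = s·h/(h − (s−f)), so DoF = Df − Dn = 2·s·(s−f)·h / (h² − (s−f)²).
That is a quadratic in h: DoF·h² − 2·s·(s−f)·h − DoF·(s−f)² = 0 ⇒ h = (s−f)·(s + √(s² + DoF²)) / DoF = 538 × (550 + √(550² + 260²)) / 260 = 538 × (550 + 608.358) / 260 ≈ 2396.9 mm.
Then N = f²/(c·h) = 12² / (0.006 × 2396.9) = 144 / 14.381 ≈ 10.

f/10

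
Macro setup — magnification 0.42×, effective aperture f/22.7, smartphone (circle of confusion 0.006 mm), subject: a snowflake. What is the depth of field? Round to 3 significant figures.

At magnification m, DoF ≈ 2·N_eff·c/m² = 2 × 22.7 × 0.006 / 0.42² = 0.2724 / 0.1764 ≈ 1.54 mm.

1.54 mm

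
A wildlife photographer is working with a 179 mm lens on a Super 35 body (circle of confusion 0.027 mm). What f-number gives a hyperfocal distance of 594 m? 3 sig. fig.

f/2.00

Rearrange H = f²/(N·c) + f for N: N = f² / ((H − f)·c).
N = 179² / ((594000 − 179) × 0.027) = 32041 / 16033 ≈ 2.00.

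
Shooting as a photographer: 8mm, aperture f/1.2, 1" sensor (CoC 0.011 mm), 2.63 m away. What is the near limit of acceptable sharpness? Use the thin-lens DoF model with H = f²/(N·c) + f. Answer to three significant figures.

1.71 m

Hyperfocal distance H = f²/(N·c) + f = 8²/(1.2 × 0.011) + 8 = 64/0.0132 + 8 ≈ 4856.5 mm ≈ 4.856 m.
Near limit Dn = s·(H − f)/(H + s − 2f) = 2630 × (4856.5 − 8) / (4856.5 + 2630 − 2 × 8) = 2630 × 4848.5 / 7470.5 ≈ 1706.9 mm ≈ 1.71 m.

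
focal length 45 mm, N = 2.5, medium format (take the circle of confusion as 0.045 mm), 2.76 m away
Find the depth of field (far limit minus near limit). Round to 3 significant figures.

Hyperfocal distance H = f²/(N·c) + f = 45²/(2.5 × 0.045) + 45 = 2025/0.1125 + 45 ≈ 18045.0 mm ≈ 18.05 m.
Near limit Dn = s·(H − f)/(H + s − 2f) = 2760 × (18045.0 − 45) / (18045.0 + 2760 − 2 × 45) = 2760 × 18000.0 / 20715.0 ≈ 2398.26 mm.
Far limit Df = s·(H − f)/(H − s) = 2760 × (18045.0 − 45) / (18045.0 − 2760) = 2760 × 18000.0 / 15285.0 ≈ 3250.25 mm.
Depth of field = Df − Dn = 3250.25 − 2398.26 ≈ 851.99 mm ≈ 0.852 m.

0.852 m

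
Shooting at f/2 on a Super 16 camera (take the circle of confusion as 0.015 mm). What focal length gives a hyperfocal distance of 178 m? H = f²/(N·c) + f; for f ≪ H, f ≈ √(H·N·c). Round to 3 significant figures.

From H = f²/(N·c) + f, with f ≪ H: f ≈ √(H·N·c) = √(178000 × 2 × 0.015) = √5340.0 ≈ 73.08 mm.
The +f correction barely moves this — solving exactly, f² + N·c·f − N·c·H = 0 ⇒ f = (−N·c + √((N·c)² + 4·N·c·H))/2 = (−0.03 + √21360)/2 ≈ 73.060 mm, so f ≈ 73.1 mm.

73.1 mm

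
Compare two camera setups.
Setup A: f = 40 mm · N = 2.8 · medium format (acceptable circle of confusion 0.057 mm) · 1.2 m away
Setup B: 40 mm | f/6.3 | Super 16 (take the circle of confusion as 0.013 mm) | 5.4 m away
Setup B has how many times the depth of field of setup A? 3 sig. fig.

11.4

Setup A: H = 40²/(2.8×0.057) + 40 ≈ 10065.1 mm; DoF = Df − Dn = 1357.02 − 1075.55 ≈ 281.47 mm.
Setup B: H = 40²/(6.3×0.013) + 40 ≈ 19576.0 mm; DoF = Df − Dn = 7441.8 − 4237.4 ≈ 3204.4 mm.
Ratio = 3204.4 / 281.47 ≈ 11.4.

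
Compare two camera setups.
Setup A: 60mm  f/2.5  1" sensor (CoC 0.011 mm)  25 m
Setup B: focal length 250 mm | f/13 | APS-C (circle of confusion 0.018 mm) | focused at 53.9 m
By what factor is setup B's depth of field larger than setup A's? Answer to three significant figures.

Setup A: H = 60²/(2.5×0.011) + 60 ≈ 130969.1 mm; DoF = Df − Dn = 30883.8 − 20999.3 ≈ 9884.5 mm.
Setup B: H = 250²/(13×0.018) + 250 ≈ 267344.0 mm; DoF = Df − Dn = 67448 − 44884 ≈ 22564 mm.
Ratio = 22564 / 9884.5 ≈ 2.28.

2.28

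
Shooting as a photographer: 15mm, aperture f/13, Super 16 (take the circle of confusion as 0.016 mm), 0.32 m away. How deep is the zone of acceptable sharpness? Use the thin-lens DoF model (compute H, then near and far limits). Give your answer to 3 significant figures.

196 mm

Hyperfocal distance H = f²/(N·c) + f = 15²/(13 × 0.016) + 15 = 225/0.208 + 15 ≈ 1096.7 mm ≈ 1.097 m.
Near limit Dn = s·(H − f)/(H + s − 2f) = 320 × (1096.7 − 15) / (1096.7 + 320 − 2 × 15) = 320 × 1081.7 / 1386.7 ≈ 249.62 mm.
Far limit Df = s·(H − f)/(H − s) = 320 × (1096.7 − 15) / (1096.7 − 320) = 320 × 1081.7 / 776.7 ≈ 445.65 mm.
Depth of field = Df − Dn = 445.65 − 249.62 ≈ 196.03 mm.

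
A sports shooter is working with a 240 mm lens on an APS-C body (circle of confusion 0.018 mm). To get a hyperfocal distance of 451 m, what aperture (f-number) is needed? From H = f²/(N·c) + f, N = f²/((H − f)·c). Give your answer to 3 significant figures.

Rearrange H = f²/(N·c) + f for N: N = f² / ((H − f)·c).
N = 240² / ((451000 − 240) × 0.018) = 57600 / 8114 ≈ 7.10.

f/7.10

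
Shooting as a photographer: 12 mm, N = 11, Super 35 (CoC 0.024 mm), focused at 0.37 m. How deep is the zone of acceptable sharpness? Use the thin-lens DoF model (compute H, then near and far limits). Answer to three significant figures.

Hyperfocal distance H = f²/(N·c) + f = 12²/(11 × 0.024) + 12 = 144/0.264 + 12 ≈ 557.5 mm ≈ 0.557 m.
Near limit Dn = s·(H − f)/(H + s − 2f) = 370 × (557.5 − 12) / (557.5 + 370 − 2 × 12) = 370 × 545.5 / 903.5 ≈ 223.38 mm.
Far limit Df = s·(H − f)/(H − s) = 370 × (557.5 − 12) / (557.5 − 370) = 370 × 545.5 / 187.5 ≈ 1076.62 mm.
Depth of field = Df − Dn = 1076.62 − 223.38 ≈ 853.24 mm ≈ 0.853 m.

0.853 m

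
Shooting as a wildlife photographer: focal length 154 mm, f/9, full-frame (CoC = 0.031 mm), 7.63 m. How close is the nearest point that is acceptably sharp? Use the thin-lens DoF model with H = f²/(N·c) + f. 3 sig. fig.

7.01 m

Hyperfocal distance H = f²/(N·c) + f = 154²/(9 × 0.031) + 154 = 23716/0.279 + 154 ≈ 85157.6 mm ≈ 85.16 m.
Near limit Dn = s·(H − f)/(H + s − 2f) = 7630 × (85157.6 − 154) / (85157.6 + 7630 − 2 × 154) = 7630 × 85003.6 / 92479.6 ≈ 7013.2 mm ≈ 7.01 m.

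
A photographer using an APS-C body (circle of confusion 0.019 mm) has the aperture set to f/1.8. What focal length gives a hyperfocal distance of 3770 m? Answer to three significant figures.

From H = f²/(N·c) + f, with f ≪ H: f ≈ √(H·N·c) = √(3770000 × 1.8 × 0.019) = √128934 ≈ 359.1 mm.
The +f correction barely moves this — solving exactly, f² + N·c·f − N·c·H = 0 ⇒ f = (−N·c + √((N·c)² + 4·N·c·H))/2 = (−0.0342 + √515736)/2 ≈ 359.06 mm, so f ≈ 359 mm.

359 mm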